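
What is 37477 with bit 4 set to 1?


37477 | (1 << 4) = 37477 | 16 = 37493

37493


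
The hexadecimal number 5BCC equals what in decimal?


5BCC hex = 23500 decimal

23500


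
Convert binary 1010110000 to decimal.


1010110000 in decimal = 688

688


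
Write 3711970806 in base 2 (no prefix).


3711970806 = 11011101010000000010110111110110 in binary

11011101010000000010110111110110


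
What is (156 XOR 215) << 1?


Step 1: 156 ^ 215 = 75
Step 2: 75 << 1 = 150

150


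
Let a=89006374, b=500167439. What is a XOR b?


89006374 ^ 500167439 = 411161129

411161129


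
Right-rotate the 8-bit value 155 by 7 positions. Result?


Rotate 0b10011011 right by 7 (8-bit) = 0b110111 = 55

55


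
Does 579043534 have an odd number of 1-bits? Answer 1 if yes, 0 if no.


0b100010100000111000000011001110 has 11 ones => parity 1

1


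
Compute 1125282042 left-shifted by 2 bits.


0b1000011000100100111000011111010 << 2 = 0b100001100010010011100001111101000 = 4501128168

4501128168


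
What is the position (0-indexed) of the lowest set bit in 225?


0b11100001. Lowest set bit at position 0

0


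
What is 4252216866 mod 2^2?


4252216866 & 3 = 2

2


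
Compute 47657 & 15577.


0b1011101000101001 & 0b11110011011001 = 0b11100000001001 = 14345

14345


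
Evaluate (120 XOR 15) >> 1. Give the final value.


Step 1: 120 ^ 15 = 119
Step 2: 119 >> 1 = 59

59


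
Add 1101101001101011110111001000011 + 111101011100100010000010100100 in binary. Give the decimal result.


1101101001101011110111001000011 + 111101011100100010000010100100 = 10101010101010000000111011100111 = 2863140583

2863140583


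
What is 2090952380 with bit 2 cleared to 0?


2090952380 & ~(1 << 2) = 2090952376

2090952376


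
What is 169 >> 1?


0b10101001 >> 1 = 0b1010100 = 84

84


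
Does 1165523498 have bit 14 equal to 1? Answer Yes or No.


0b1000101011110000111101000101010, bit 14 = 1. Yes

Yes


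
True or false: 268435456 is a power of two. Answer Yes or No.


0b10000000000000000000000000000. Only one bit set => Yes

Yes


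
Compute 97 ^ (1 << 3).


97 ^ (1 << 3) = 97 ^ 8 = 105

105


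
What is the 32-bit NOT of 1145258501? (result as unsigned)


~0b1000100010000110100001000000101 = 0b10111011101111001011110111111010 = 3149708794 (32-bit unsigned)

3149708794


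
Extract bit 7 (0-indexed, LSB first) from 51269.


0b1100100001000101, position 7 = 0

0


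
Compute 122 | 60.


0b1111010 | 0b111100 = 0b1111110 = 126

126


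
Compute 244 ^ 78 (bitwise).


0b11110100 ^ 0b1001110 = 0b10111010 = 186

186


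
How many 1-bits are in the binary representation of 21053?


0b101001000111101 has 8 set bits

8


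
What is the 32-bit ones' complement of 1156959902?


1156959902 ^ 4294967295 = 3138007393

3138007393


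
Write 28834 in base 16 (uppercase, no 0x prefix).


28834 = 70A2 hex

70A2


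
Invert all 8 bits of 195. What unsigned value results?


195 ^ 255 = 60

60


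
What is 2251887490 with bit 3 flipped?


2251887490 ^ (1 << 3) = 2251887490 ^ 8 = 2251887498

2251887498


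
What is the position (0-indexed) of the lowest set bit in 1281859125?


0b1001100011001111001111000110101. Lowest set bit at position 0

0


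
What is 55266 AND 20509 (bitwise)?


0b1101011111100010 & 0b101000000011101 = 0b101000000000000 = 20480

20480


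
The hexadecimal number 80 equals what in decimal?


80 hex = 128 decimal

128


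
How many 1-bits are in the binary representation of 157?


0b10011101 has 5 set bits

5


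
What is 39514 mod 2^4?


39514 & 15 = 10

10


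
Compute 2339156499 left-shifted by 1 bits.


0b10001011011011001011001000010011 << 1 = 0b100010110110110010110010000100110 = 4678312998

4678312998


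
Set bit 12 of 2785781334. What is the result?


2785781334 | (1 << 12) = 2785781334 | 4096 = 2785785430

2785785430


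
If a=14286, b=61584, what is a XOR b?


14286 ^ 61584 = 51038

51038


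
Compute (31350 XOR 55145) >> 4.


Step 1: 31350 ^ 55145 = 44319
Step 2: 44319 >> 4 = 2769

2769


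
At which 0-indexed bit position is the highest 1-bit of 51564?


0b1100100101101100. Highest set bit at position 15

15


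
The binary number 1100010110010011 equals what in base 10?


1100010110010011 in decimal = 50579

50579


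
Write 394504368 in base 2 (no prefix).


394504368 = 10111100000111010100010110000 in binary

10111100000111010100010110000


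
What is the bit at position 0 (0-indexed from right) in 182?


0b10110110, position 0 = 0

0


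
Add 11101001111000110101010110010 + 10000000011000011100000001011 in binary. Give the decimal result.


11101001111000110101010110010 + 10000000011000011100000001011 = 101101010010001010001010111101 = 759734973

759734973


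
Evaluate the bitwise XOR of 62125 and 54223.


0b1111001010101101 ^ 0b1101001111001111 = 0b10000101100010 = 8546

8546


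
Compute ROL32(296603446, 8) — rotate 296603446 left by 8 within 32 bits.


Rotate 0b10001101011011100111100110110 left by 8 (32-bit) = 0b10101101110011110011011000010001 = 2916038161

2916038161


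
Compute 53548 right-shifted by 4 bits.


0b1101000100101100 >> 4 = 0b110100010010 = 3346

3346


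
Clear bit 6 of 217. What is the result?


217 & ~(1 << 6) = 153

153


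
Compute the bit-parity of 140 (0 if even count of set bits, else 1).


0b10001100 has 3 ones => parity 1

1


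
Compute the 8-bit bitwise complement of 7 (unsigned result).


~0b111 = 0b11111000 = 248 (8-bit unsigned)

248


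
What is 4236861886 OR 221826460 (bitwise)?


0b11111100100010010110000110111110 | 0b1101001110001100110110011100 = 0b11111101101110011110110110111110 = 4256820670

4256820670


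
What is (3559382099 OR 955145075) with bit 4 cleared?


Step 1: 3559382099 | 955145075 = 4243578739
Step 2: 4243578739 & ~(1 << 4) = 4243578723

4243578723


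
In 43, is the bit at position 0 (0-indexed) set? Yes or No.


0b101011, bit 0 = 1. Yes

Yes


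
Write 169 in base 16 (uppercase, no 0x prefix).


169 = A9 hex

A9


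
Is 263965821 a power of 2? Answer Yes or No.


0b1111101110111100110001111101. Multiple bits set => No

No


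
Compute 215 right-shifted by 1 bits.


0b11010111 >> 1 = 0b1101011 = 107

107


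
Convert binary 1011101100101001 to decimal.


1011101100101001 in decimal = 47913

47913


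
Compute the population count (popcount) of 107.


0b1101011 has 5 set bits

5


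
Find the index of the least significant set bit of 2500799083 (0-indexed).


0b10010101000011110010101001101011. Lowest set bit at position 0

0


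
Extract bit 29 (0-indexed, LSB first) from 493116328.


0b11101011001000101101110101000, position 29 = 0

0


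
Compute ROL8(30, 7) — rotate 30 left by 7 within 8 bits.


Rotate 0b11110 left by 7 (8-bit) = 0b1111 = 15

15


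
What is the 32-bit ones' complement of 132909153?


132909153 ^ 4294967295 = 4162058142

4162058142


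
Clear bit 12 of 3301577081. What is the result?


3301577081 & ~(1 << 12) = 3301572985

3301572985


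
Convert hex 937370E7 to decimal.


937370E7 hex = 2473816295 decimal

2473816295


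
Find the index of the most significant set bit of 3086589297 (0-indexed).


0b10110111111110011001110101110001. Highest set bit at position 31

31


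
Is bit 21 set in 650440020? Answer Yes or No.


0b100110110001001110110101010100, bit 21 = 0. No

No


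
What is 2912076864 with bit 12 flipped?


2912076864 ^ (1 << 12) = 2912076864 ^ 4096 = 2912080960

2912080960


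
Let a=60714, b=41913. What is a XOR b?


60714 ^ 41913 = 20115

20115


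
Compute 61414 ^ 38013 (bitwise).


0b1110111111100110 ^ 0b1001010001111101 = 0b111101110011011 = 31643

31643


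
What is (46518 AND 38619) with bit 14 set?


Step 1: 46518 & 38619 = 38034
Step 2: 38034 | (1 << 14) = 38034 | 16384 = 54418

54418


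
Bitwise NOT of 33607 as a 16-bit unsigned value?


~0b1000001101000111 = 0b111110010111000 = 31928 (16-bit unsigned)

31928


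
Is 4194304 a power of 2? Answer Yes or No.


0b10000000000000000000000. Only one bit set => Yes

Yes


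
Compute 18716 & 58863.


0b100100100011100 & 0b1110010111101111 = 0b100000100001100 = 16652

16652


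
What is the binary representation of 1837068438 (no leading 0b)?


1837068438 = 1101101011111110111000010010110 in binary

1101101011111110111000010010110


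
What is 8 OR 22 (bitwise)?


0b1000 | 0b10110 = 0b11110 = 30

30


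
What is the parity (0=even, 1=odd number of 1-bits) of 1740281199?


0b1100111101110101001010101101111 has 20 ones => parity 0

0


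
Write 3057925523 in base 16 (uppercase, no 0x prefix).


3057925523 = B6443D93 hex

B6443D93


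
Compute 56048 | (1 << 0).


56048 | (1 << 0) = 56048 | 1 = 56049

56049


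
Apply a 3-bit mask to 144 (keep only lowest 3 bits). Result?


144 & 7 = 0

0


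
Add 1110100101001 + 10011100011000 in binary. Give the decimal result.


1110100101001 + 10011100011000 = 100010001000001 = 17473

17473


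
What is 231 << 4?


0b11100111 << 4 = 0b111001110000 = 3696

3696


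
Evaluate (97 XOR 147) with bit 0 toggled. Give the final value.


Step 1: 97 ^ 147 = 242
Step 2: 242 ^ (1 << 0) = 242 ^ 1 = 243

243


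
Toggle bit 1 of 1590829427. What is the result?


1590829427 ^ (1 << 1) = 1590829427 ^ 2 = 1590829425

1590829425


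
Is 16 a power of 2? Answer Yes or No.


0b10000. Only one bit set => Yes

Yes


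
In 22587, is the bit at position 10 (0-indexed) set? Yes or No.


0b101100000111011, bit 10 = 0. No

No


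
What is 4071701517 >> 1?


0b11110010101100010011110000001101 >> 1 = 0b1111001010110001001111000000110 = 2035850758

2035850758


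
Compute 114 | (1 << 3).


114 | (1 << 3) = 114 | 8 = 122

122


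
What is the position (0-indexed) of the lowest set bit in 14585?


0b11100011111001. Lowest set bit at position 0

0


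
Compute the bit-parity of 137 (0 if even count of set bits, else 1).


0b10001001 has 3 ones => parity 1

1


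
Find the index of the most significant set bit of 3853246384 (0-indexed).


0b11100101101010111101111110110000. Highest set bit at position 31

31


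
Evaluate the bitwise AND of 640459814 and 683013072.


0b100110001011001010010000100110 & 0b101000101101011111001111010000 = 0b100000001001001010000000000000 = 539271168

539271168


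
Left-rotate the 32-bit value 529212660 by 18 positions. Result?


Rotate 0b11111100010110010010011110100 left by 18 (32-bit) = 0b10010011110100000111111000101100 = 2479914540

2479914540


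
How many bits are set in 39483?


0b1001101000111011 has 9 set bits

9


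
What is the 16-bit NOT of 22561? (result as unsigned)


~0b101100000100001 = 0b1010011111011110 = 42974 (16-bit unsigned)

42974


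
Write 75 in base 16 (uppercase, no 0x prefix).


75 = 4B hex

4B


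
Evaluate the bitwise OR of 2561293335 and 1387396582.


0b10011000101010100011110000010111 | 0b1010010101100011111110111100110 = 0b11011010101110111111110111110111 = 3669753335

3669753335


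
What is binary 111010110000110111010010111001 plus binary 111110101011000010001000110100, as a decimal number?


111010110000110111010010111001 + 111110101011000010001000110100 = 1111001011011111001011011101101 = 2037356269

2037356269


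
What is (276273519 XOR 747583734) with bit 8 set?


Step 1: 276273519 ^ 747583734 = 1022927257
Step 2: 1022927257 | (1 << 8) = 1022927257 | 256 = 1022927257

1022927257


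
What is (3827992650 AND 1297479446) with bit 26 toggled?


Step 1: 3827992650 & 1297479446 = 1140883458
Step 2: 1140883458 ^ (1 << 26) = 1140883458 ^ 67108864 = 1073774594

1073774594


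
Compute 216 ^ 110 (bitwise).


0b11011000 ^ 0b1101110 = 0b10110110 = 182

182


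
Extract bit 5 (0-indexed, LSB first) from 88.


0b1011000, position 5 = 0

0


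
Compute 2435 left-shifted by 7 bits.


0b100110000011 << 7 = 0b1001100000110000000 = 311680

311680


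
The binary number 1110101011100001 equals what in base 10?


1110101011100001 in decimal = 60129

60129


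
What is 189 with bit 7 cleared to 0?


189 & ~(1 << 7) = 61

61


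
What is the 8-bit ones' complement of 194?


194 ^ 255 = 61

61


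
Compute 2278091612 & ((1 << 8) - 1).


2278091612 & 255 = 92

92


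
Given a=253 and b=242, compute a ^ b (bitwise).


253 ^ 242 = 15

15


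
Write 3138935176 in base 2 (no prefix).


3138935176 = 10111011000110000101100110001000 in binary

10111011000110000101100110001000


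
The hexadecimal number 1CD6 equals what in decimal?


1CD6 hex = 7382 decimal

7382


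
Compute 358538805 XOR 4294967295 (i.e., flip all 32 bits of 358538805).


358538805 ^ 4294967295 = 3936428490

3936428490


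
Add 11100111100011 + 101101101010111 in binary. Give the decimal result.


11100111100011 + 101101101010111 = 1001010100111010 = 38202

38202


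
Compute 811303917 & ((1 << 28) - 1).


811303917 & 268435455 = 5997549

5997549


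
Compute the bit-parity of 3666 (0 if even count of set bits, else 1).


0b111001010010 has 6 ones => parity 0

0


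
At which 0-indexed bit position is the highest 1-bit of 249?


0b11111001. Highest set bit at position 7

7


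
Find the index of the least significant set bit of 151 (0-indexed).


0b10010111. Lowest set bit at position 0

0


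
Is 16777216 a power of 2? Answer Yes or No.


0b1000000000000000000000000. Only one bit set => Yes

Yes


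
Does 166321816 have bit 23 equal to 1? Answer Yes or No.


0b1001111010011101111010011000, bit 23 = 1. Yes

Yes


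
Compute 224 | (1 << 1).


224 | (1 << 1) = 224 | 2 = 226

226


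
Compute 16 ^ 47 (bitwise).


0b10000 ^ 0b101111 = 0b111111 = 63

63


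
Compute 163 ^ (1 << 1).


163 ^ (1 << 1) = 163 ^ 2 = 161

161


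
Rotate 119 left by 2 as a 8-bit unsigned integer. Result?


Rotate 0b1110111 left by 2 (8-bit) = 0b11011101 = 221

221


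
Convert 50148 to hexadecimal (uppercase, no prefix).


50148 = C3E4 hex

C3E4


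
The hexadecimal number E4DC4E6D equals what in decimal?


E4DC4E6D hex = 3839643245 decimal

3839643245


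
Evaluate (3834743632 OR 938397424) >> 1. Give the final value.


Step 1: 3834743632 | 938397424 = 4160737264
Step 2: 4160737264 >> 1 = 2080368632

2080368632


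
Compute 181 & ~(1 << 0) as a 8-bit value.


181 & ~(1 << 0) = 180

180


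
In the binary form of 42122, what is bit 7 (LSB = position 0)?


0b1010010010001010, position 7 = 1

1


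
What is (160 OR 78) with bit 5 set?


Step 1: 160 | 78 = 238
Step 2: 238 | (1 << 5) = 238 | 32 = 238

238


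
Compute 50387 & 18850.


0b1100010011010011 & 0b100100110100010 = 0b100000010000010 = 16514

16514


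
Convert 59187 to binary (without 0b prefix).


59187 = 1110011100110011 in binary

1110011100110011


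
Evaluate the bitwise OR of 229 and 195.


0b11100101 | 0b11000011 = 0b11100111 = 231

231


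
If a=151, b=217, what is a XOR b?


151 ^ 217 = 78

78


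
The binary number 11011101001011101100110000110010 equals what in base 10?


11011101001011101100110000110010 in decimal = 3710831666

3710831666


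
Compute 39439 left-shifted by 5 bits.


0b1001101000001111 << 5 = 0b100110100000111100000 = 1262048

1262048


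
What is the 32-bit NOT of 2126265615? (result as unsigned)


~0b1111110101111000011110100001111 = 0b10000001010000111100001011110000 = 2168701680 (32-bit unsigned)

2168701680


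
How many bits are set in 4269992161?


0b11111110100000101110100011100001 has 17 set bits

17


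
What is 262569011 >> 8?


0b1111101001100111110000110011 >> 8 = 0b11111010011001111100 = 1025660

1025660


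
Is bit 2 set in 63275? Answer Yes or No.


0b1111011100101011, bit 2 = 0. No

No


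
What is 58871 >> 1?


0b1110010111110111 >> 1 = 0b111001011111011 = 29435

29435


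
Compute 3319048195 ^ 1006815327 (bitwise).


0b11000101110101001010100000000011 ^ 0b111100000000101100100001011111 = 0b11111001110101100110000001011100 = 4191576156

4191576156


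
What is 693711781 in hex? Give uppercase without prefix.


693711781 = 295933A5 hex

295933A5


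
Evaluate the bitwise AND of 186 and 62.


0b10111010 & 0b111110 = 0b111010 = 58

58


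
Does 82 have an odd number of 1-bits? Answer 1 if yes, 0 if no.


0b1010010 has 3 ones => parity 1

1


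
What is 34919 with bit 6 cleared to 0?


34919 & ~(1 << 6) = 34855

34855


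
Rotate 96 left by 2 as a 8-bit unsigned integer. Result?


Rotate 0b1100000 left by 2 (8-bit) = 0b10000001 = 129

129


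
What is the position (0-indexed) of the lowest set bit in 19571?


0b100110001110011. Lowest set bit at position 0

0


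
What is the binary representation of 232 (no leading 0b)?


232 = 11101000 in binary

11101000


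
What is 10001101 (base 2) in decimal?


10001101 in decimal = 141

141


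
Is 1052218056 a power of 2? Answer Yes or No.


0b111110101101111001001011001000. Multiple bits set => No

No


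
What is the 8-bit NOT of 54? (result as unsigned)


~0b110110 = 0b11001001 = 201 (8-bit unsigned)

201


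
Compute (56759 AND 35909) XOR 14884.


Step 1: 56759 & 35909 = 35845
Step 2: 35845 ^ 14884 = 46625

46625


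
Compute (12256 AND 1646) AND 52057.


Step 1: 12256 & 1646 = 1632
Step 2: 1632 & 52057 = 576

576


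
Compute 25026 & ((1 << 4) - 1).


25026 & 15 = 2

2


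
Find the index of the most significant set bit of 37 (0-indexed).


0b100101. Highest set bit at position 5

5


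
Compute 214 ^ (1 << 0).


214 ^ (1 << 0) = 214 ^ 1 = 215

215


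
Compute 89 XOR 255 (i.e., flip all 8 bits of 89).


89 ^ 255 = 166

166


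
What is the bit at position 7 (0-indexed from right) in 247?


0b11110111, position 7 = 1

1


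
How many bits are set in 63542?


0b1111100000110110 has 9 set bits

9


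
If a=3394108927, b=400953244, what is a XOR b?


3394108927 ^ 400953244 = 3719033443

3719033443


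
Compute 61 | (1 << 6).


61 | (1 << 6) = 61 | 64 = 125

125


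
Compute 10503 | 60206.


0b10100100000111 | 0b1110101100101110 = 0b1110101100101111 = 60207

60207


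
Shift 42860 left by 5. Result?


0b1010011101101100 << 5 = 0b101001110110110000000 = 1371520

1371520


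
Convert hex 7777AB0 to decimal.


7777AB0 hex = 125270704 decimal

125270704


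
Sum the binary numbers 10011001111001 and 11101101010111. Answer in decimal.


10011001111001 + 11101101010111 = 110000111010000 = 25040

25040


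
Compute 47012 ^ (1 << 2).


47012 ^ (1 << 2) = 47012 ^ 4 = 47008

47008


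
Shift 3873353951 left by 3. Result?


0b11100110110111101011000011011111 << 3 = 0b11100110110111101011000011011111000 = 30986831608

30986831608


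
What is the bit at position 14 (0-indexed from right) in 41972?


0b1010001111110100, position 14 = 0

0


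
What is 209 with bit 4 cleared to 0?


209 & ~(1 << 4) = 193

193


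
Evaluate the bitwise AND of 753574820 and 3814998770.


0b101100111010101010001110100100 & 0b11100011011001000100001011110010 = 0b100000011000000000001010100000 = 543163040

543163040


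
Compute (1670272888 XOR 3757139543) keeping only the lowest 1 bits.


Step 1: 1670272888 ^ 3757139543 = 3162452271
Step 2: 3162452271 & 1 = 1

1


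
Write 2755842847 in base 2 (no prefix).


2755842847 = 10100100010000101101001100011111 in binary

10100100010000101101001100011111


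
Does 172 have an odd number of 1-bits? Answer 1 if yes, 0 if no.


0b10101100 has 4 ones => parity 0

0


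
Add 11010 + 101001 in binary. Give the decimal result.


11010 + 101001 = 1000011 = 67

67


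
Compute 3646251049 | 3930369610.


0b11011001010101010110000000101001 | 0b11101010010001001010111001001010 = 0b11111011010101011110111001101011 = 4216712811

4216712811


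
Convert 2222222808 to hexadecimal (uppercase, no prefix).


2222222808 = 84746DD8 hex

84746DD8


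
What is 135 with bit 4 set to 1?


135 | (1 << 4) = 135 | 16 = 151

151


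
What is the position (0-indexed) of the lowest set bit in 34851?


0b1000100000100011. Lowest set bit at position 0

0


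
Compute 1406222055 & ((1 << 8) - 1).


1406222055 & 255 = 231

231


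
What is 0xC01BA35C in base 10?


C01BA35C hex = 3223036764 decimal

3223036764


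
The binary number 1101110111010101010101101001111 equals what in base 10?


1101110111010101010101101001111 in decimal = 1860873039

1860873039


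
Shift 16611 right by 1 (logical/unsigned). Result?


0b100000011100011 >> 1 = 0b10000001110001 = 8305

8305


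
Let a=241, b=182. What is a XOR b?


241 ^ 182 = 71

71


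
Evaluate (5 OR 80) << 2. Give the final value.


Step 1: 5 | 80 = 85
Step 2: 85 << 2 = 340

340


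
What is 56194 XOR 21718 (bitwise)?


0b1101101110000010 ^ 0b101010011010110 = 0b1000111101010100 = 36692

36692


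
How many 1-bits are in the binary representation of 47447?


0b1011100101010111 has 10 set bits

10


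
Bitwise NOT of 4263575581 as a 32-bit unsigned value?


~0b11111110001000010000000000011101 = 0b1110111101111111111100010 = 31391714 (32-bit unsigned)

31391714


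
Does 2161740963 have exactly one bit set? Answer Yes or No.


0b10000000110110011000110010100011. Multiple bits set => No

No


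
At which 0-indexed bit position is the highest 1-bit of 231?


0b11100111. Highest set bit at position 7

7


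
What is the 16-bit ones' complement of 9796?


9796 ^ 65535 = 55739

55739


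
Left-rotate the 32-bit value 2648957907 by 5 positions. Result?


Rotate 0b10011101111000111110001111010011 left by 5 (32-bit) = 0b10111100011111000111101001110011 = 3162274419

3162274419


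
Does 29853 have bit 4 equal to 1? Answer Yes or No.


0b111010010011101, bit 4 = 1. Yes

Yes


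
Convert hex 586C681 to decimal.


586C681 hex = 92718721 decimal

92718721


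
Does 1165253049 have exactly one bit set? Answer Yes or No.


0b1000101011101000101100110111001. Multiple bits set => No

No


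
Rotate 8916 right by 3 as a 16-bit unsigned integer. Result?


Rotate 0b10001011010100 right by 3 (16-bit) = 0b1000010001011010 = 33882

33882


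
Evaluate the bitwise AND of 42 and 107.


0b101010 & 0b1101011 = 0b101010 = 42

42


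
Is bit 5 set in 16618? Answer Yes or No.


0b100000011101010, bit 5 = 1. Yes

Yes


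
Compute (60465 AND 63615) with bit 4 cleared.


Step 1: 60465 & 63615 = 59441
Step 2: 59441 & ~(1 << 4) = 59425

59425


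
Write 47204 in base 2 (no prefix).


47204 = 1011100001100100 in binary

1011100001100100


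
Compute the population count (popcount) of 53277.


0b1101000000011101 has 7 set bits

7


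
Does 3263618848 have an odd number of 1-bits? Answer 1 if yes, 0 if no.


0b11000010100001101101111100100000 has 14 ones => parity 0

0


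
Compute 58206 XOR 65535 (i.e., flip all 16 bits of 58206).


58206 ^ 65535 = 7329

7329


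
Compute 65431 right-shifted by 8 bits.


0b1111111110010111 >> 8 = 0b11111111 = 255

255


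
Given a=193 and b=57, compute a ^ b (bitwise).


193 ^ 57 = 248

248


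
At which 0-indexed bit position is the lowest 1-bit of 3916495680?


0b11101001011100001111101101000000. Lowest set bit at position 6

6


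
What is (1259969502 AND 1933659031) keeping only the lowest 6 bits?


Step 1: 1259969502 & 1933659031 = 1124141974
Step 2: 1124141974 & 63 = 22

22


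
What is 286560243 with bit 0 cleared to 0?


286560243 & ~(1 << 0) = 286560242

286560242


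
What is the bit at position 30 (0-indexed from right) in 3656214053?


0b11011001111011010110011000100101, position 30 = 1

1


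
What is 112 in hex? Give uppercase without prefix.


112 = 70 hex

70


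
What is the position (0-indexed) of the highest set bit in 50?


0b110010. Highest set bit at position 5

5


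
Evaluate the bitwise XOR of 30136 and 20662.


0b111010110111000 ^ 0b101000010110110 = 0b10010100001110 = 9486

9486


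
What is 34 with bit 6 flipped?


34 ^ (1 << 6) = 34 ^ 64 = 98

98


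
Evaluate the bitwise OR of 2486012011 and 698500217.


0b10010100001011011000100001101011 | 0b101001101000100100010001111001 = 0b10111101101011111100110001111011 = 3182414971

3182414971


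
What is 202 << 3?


0b11001010 << 3 = 0b11001010000 = 1616

1616


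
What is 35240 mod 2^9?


35240 & 511 = 424

424


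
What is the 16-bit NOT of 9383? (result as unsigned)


~0b10010010100111 = 0b1101101101011000 = 56152 (16-bit unsigned)

56152


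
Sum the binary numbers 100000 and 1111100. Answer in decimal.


100000 + 1111100 = 10011100 = 156

156


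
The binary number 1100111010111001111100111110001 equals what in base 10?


1100111010111001111100111110001 in decimal = 1734146545

1734146545


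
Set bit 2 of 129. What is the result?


129 | (1 << 2) = 129 | 4 = 133

133


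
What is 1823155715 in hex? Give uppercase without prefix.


1823155715 = 6CAB2603 hex

6CAB2603


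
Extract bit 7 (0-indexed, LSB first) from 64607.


0b1111110001011111, position 7 = 0

0


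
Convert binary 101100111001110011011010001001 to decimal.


101100111001110011011010001001 in decimal = 753350281

753350281


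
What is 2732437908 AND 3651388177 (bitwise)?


0b10100010110111011011000110010100 & 0b11011001101000111100001100010001 = 0b10000000100000011000000100010000 = 2155970832

2155970832


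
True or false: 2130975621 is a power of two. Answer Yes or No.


0b1111111000001000001101110000101. Multiple bits set => No

No


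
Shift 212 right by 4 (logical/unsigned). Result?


0b11010100 >> 4 = 0b1101 = 13

13


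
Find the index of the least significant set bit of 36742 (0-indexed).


0b1000111110000110. Lowest set bit at position 1

1


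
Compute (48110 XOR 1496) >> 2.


Step 1: 48110 ^ 1496 = 48694
Step 2: 48694 >> 2 = 12173

12173


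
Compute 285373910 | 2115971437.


0b10001000000100111010111010110 | 0b1111110000111110010100101101101 = 0b1111111000111110111110111111111 = 2132770303

2132770303


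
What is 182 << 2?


0b10110110 << 2 = 0b1011011000 = 728

728


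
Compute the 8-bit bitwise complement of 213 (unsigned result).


~0b11010101 = 0b101010 = 42 (8-bit unsigned)

42


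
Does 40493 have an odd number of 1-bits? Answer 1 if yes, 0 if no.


0b1001111000101101 has 9 ones => parity 1

1


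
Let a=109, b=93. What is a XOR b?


109 ^ 93 = 48

48


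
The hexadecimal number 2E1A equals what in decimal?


2E1A hex = 11802 decimal

11802


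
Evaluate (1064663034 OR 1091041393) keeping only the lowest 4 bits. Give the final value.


Step 1: 1064663034 | 1091041393 = 2138570747
Step 2: 2138570747 & 15 = 11

11


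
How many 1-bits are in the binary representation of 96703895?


0b101110000111001010110010111 has 15 set bits

15


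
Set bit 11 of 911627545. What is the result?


911627545 | (1 << 11) = 911627545 | 2048 = 911629593

911629593


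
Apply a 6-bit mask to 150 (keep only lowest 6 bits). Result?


150 & 63 = 22

22


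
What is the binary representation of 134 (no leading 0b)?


134 = 10000110 in binary

10000110


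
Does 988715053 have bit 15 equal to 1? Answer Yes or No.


0b111010111011101001100000101101, bit 15 = 1. Yes

Yes


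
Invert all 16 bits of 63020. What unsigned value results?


63020 ^ 65535 = 2515

2515


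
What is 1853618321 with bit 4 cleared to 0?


1853618321 & ~(1 << 4) = 1853618305

1853618305


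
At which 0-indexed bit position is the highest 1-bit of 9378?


0b10010010100010. Highest set bit at position 13

13


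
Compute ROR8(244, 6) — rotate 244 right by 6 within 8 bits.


Rotate 0b11110100 right by 6 (8-bit) = 0b11010011 = 211

211


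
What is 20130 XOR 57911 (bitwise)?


0b100111010100010 ^ 0b1110001000110111 = 0b1010110010010101 = 44181

44181


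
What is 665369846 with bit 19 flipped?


665369846 ^ (1 << 19) = 665369846 ^ 524288 = 664845558

664845558


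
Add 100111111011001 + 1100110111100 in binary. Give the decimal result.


100111111011001 + 1100110111100 = 110100110010101 = 27029

27029


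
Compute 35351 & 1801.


0b1000101000010111 & 0b11100001001 = 0b1000000001 = 513

513


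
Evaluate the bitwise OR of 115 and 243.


0b1110011 | 0b11110011 = 0b11110011 = 243

243


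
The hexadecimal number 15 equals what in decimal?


15 hex = 21 decimal

21


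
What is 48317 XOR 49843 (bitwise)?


0b1011110010111101 ^ 0b1100001010110011 = 0b111111000001110 = 32270

32270


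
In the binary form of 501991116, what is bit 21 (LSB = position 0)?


0b11101111010111100011011001100, position 21 = 1

1


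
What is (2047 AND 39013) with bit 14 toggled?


Step 1: 2047 & 39013 = 101
Step 2: 101 ^ (1 << 14) = 101 ^ 16384 = 16485

16485


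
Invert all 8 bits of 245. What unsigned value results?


245 ^ 255 = 10

10


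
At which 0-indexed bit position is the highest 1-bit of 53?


0b110101. Highest set bit at position 5

5


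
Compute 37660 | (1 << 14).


37660 | (1 << 14) = 37660 | 16384 = 54044

54044


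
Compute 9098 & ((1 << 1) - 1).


9098 & 1 = 0

0


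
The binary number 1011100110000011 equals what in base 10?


1011100110000011 in decimal = 47491

47491


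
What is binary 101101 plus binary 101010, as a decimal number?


101101 + 101010 = 1010111 = 87

87


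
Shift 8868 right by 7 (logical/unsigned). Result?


0b10001010100100 >> 7 = 0b1000101 = 69

69


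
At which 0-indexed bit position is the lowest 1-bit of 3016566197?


0b10110011110011010010010110110101. Lowest set bit at position 0

0


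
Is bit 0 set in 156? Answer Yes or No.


0b10011100, bit 0 = 0. No

No


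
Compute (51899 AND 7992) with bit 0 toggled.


Step 1: 51899 & 7992 = 2616
Step 2: 2616 ^ (1 << 0) = 2616 ^ 1 = 2617

2617


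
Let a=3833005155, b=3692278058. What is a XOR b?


3833005155 ^ 3692278058 = 946124105

946124105


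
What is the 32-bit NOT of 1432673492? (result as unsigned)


~0b1010101011001001101110011010100 = 0b10101010100110110010001100101011 = 2862293803 (32-bit unsigned)

2862293803


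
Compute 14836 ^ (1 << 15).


14836 ^ (1 << 15) = 14836 ^ 32768 = 47604

47604


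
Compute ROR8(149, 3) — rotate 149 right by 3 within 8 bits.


Rotate 0b10010101 right by 3 (8-bit) = 0b10110010 = 178

178


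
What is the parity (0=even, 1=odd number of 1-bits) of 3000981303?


0b10110010110111110101011100110111 has 21 ones => parity 1

1


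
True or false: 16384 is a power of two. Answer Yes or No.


0b100000000000000. Only one bit set => Yes

Yes


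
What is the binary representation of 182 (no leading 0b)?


182 = 10110110 in binary

10110110


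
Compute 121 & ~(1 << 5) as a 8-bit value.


121 & ~(1 << 5) = 89

89


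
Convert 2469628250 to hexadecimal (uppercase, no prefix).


2469628250 = 9333895A hex

9333895A


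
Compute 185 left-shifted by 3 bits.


0b10111001 << 3 = 0b10111001000 = 1480

1480


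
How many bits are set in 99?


0b1100011 has 4 set bits

4


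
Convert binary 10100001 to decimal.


10100001 in decimal = 161

161


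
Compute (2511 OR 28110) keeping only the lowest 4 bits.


Step 1: 2511 | 28110 = 28111
Step 2: 28111 & 15 = 15

15


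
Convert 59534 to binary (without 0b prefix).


59534 = 1110100010001110 in binary

1110100010001110


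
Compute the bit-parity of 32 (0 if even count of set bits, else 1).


0b100000 has 1 ones => parity 1

1


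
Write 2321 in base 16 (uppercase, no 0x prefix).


2321 = 911 hex

911


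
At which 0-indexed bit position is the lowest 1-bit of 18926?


0b100100111101110. Lowest set bit at position 1

1


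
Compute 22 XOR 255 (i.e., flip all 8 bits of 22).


22 ^ 255 = 233

233


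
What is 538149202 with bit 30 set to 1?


538149202 | (1 << 30) = 538149202 | 1073741824 = 1611891026

1611891026


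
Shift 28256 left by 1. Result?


0b110111001100000 << 1 = 0b1101110011000000 = 56512

56512


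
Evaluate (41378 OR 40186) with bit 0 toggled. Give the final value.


Step 1: 41378 | 40186 = 48634
Step 2: 48634 ^ (1 << 0) = 48634 ^ 1 = 48635

48635


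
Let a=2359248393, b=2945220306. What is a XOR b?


2359248393 ^ 2945220306 = 588462299

588462299


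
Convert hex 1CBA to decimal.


1CBA hex = 7354 decimal

7354


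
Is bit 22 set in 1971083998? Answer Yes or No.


0b1110101011111000101101011011110, bit 22 = 1. Yes

Yes


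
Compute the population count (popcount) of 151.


0b10010111 has 5 set bits

5


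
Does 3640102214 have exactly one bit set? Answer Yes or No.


0b11011000111101111000110101000110. Multiple bits set => No

No


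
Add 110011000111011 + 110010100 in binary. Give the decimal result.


110011000111011 + 110010100 = 110011111001111 = 26575

26575


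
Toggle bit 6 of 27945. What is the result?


27945 ^ (1 << 6) = 27945 ^ 64 = 28009

28009


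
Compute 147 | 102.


0b10010011 | 0b1100110 = 0b11110111 = 247

247


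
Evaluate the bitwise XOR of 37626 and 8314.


0b1001001011111010 ^ 0b10000001111010 = 0b1011001010000000 = 45696

45696


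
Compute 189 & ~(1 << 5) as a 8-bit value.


189 & ~(1 << 5) = 157

157


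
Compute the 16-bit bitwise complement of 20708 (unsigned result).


~0b101000011100100 = 0b1010111100011011 = 44827 (16-bit unsigned)

44827


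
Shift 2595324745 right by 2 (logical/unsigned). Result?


0b10011010101100011000001101001001 >> 2 = 0b100110101011000110000011010010 = 648831186

648831186


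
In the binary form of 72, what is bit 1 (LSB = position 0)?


0b1001000, position 1 = 0

0


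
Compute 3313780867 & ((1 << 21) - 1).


3313780867 & 2097151 = 280707

280707


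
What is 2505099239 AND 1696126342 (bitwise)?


0b10010101010100001100011111100111 & 0b1100101000110001101010110000110 = 0b101000100001100010110000110 = 84985222

84985222


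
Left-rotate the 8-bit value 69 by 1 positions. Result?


Rotate 0b1000101 left by 1 (8-bit) = 0b10001010 = 138

138


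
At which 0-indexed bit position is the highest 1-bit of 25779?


0b110010010110011. Highest set bit at position 14

14


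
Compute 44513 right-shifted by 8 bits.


0b1010110111100001 >> 8 = 0b10101101 = 173

173


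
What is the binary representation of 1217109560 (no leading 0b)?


1217109560 = 1001000100010111001111000111000 in binary

1001000100010111001111000111000


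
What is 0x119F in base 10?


119F hex = 4511 decimal

4511


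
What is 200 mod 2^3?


200 & 7 = 0

0


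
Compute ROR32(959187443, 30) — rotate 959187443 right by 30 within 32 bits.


Rotate 0b111001001011000000100111110011 right by 30 (32-bit) = 0b11100100101100000010011111001100 = 3836749772

3836749772


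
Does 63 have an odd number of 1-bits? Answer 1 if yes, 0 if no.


0b111111 has 6 ones => parity 0

0


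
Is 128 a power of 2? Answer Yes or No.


0b10000000. Only one bit set => Yes

Yes


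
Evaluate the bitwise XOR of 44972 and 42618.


0b1010111110101100 ^ 0b1010011001111010 = 0b100111010110 = 2518

2518


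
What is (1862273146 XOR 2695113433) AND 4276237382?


Step 1: 1862273146 ^ 2695113433 = 3483640483
Step 2: 3483640483 & 4276237382 = 3466600450

3466600450


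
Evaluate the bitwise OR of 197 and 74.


0b11000101 | 0b1001010 = 0b11001111 = 207

207


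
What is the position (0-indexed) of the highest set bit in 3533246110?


0b11010010100110010000111010011110. Highest set bit at position 31

31


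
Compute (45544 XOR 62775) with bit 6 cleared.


Step 1: 45544 ^ 62775 = 17631
Step 2: 17631 & ~(1 << 6) = 17567

17567


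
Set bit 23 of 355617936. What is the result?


355617936 | (1 << 23) = 355617936 | 8388608 = 364006544

364006544


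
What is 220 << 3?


0b11011100 << 3 = 0b11011100000 = 1760

1760


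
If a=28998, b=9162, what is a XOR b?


28998 ^ 9162 = 21132

21132


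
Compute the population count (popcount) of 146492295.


0b1000101110110100101110000111 has 15 set bits

15


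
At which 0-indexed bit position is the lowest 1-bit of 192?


0b11000000. Lowest set bit at position 6

6


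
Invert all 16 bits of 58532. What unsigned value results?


58532 ^ 65535 = 7003

7003


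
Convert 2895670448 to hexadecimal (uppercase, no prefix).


2895670448 = AC986CB0 hex

AC986CB0


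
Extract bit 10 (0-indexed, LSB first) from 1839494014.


0b1101101101001000111001101111110, position 10 = 0

0


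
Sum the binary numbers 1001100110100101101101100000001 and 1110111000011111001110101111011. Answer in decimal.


1001100110100101101101100000001 + 1110111000011111001110101111011 = 11000011111000100111100001111100 = 3286399100

3286399100


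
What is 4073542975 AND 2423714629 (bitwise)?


0b11110010110011010101010100111111 & 0b10010000011101101111001101000101 = 0b10010000010001000101000100000101 = 2420396293

2420396293


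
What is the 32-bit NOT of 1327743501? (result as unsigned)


~0b1001111001000111100001000001101 = 0b10110000110111000011110111110010 = 2967223794 (32-bit unsigned)

2967223794


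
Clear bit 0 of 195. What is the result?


195 & ~(1 << 0) = 194

194


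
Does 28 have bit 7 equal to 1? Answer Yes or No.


0b11100, bit 7 = 0. No

No


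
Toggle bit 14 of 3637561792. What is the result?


3637561792 ^ (1 << 14) = 3637561792 ^ 16384 = 3637545408

3637545408


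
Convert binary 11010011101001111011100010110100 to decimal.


11010011101001111011100010110100 in decimal = 3550984372

3550984372


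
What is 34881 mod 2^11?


34881 & 2047 = 65

65


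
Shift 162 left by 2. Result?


0b10100010 << 2 = 0b1010001000 = 648

648


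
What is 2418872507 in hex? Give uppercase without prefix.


2418872507 = 902D10BB hex

902D10BB


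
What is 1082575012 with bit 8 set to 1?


1082575012 | (1 << 8) = 1082575012 | 256 = 1082575268

1082575268


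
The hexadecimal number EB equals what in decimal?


EB hex = 235 decimal

235


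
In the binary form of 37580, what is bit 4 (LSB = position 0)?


0b1001001011001100, position 4 = 0

0


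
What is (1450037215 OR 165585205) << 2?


Step 1: 1450037215 | 165585205 = 1610608639
Step 2: 1610608639 << 2 = 6442434556

6442434556


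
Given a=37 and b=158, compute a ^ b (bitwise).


37 ^ 158 = 187

187
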